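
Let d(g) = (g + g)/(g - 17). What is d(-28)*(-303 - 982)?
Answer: -14392/9 ≈ -1599.1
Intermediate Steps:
d(g) = 2*g/(-17 + g) (d(g) = (2*g)/(-17 + g) = 2*g/(-17 + g))
d(-28)*(-303 - 982) = (2*(-28)/(-17 - 28))*(-303 - 982) = (2*(-28)/(-45))*(-1285) = (2*(-28)*(-1/45))*(-1285) = (56/45)*(-1285) = -14392/9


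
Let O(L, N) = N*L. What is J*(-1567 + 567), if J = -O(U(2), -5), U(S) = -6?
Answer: 30000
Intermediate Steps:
O(L, N) = L*N
J = -30 (J = -(-6)*(-5) = -1*30 = -30)
J*(-1567 + 567) = -30*(-1567 + 567) = -30*(-1000) = 30000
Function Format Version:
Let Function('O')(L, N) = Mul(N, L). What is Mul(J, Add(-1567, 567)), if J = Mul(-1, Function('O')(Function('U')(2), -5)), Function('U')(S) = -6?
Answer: 30000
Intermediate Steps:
Function('O')(L, N) = Mul(L, N)
J = -30 (J = Mul(-1, Mul(-6, -5)) = Mul(-1, 30) = -30)
Mul(J, Add(-1567, 567)) = Mul(-30, Add(-1567, 567)) = Mul(-30, -1000) = 30000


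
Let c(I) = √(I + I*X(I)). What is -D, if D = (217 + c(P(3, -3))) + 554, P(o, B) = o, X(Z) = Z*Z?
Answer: -771 - √30 ≈ -776.48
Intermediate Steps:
X(Z) = Z²
c(I) = √(I + I³) (c(I) = √(I + I*I²) = √(I + I³))
D = 771 + √30 (D = (217 + √(3 + 3³)) + 554 = (217 + √(3 + 27)) + 554 = (217 + √30) + 554 = 771 + √30 ≈ 776.48)
-D = -(771 + √30) = -771 - √30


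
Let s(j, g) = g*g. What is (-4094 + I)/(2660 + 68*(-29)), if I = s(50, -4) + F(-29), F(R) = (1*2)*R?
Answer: -517/86 ≈ -6.0116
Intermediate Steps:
F(R) = 2*R
s(j, g) = g²
I = -42 (I = (-4)² + 2*(-29) = 16 - 58 = -42)
(-4094 + I)/(2660 + 68*(-29)) = (-4094 - 42)/(2660 + 68*(-29)) = -4136/(2660 - 1972) = -4136/688 = -4136*1/688 = -517/86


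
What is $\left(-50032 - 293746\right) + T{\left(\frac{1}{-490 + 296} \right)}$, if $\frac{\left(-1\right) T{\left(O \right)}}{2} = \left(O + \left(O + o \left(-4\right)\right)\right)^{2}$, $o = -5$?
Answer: $- \frac{3242126644}{9409} \approx -3.4458 \cdot 10^{5}$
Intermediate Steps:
$T{\left(O \right)} = - 2 \left(20 + 2 O\right)^{2}$ ($T{\left(O \right)} = - 2 \left(O + \left(O - -20\right)\right)^{2} = - 2 \left(O + \left(O + 20\right)\right)^{2} = - 2 \left(O + \left(20 + O\right)\right)^{2} = - 2 \left(20 + 2 O\right)^{2}$)
$\left(-50032 - 293746\right) + T{\left(\frac{1}{-490 + 296} \right)} = \left(-50032 - 293746\right) - 8 \left(10 + \frac{1}{-490 + 296}\right)^{2} = -343778 - 8 \left(10 + \frac{1}{-194}\right)^{2} = -343778 - 8 \left(10 - \frac{1}{194}\right)^{2} = -343778 - 8 \left(\frac{1939}{194}\right)^{2} = -343778 - \frac{7519442}{9409} = - \frac{3242126644}{9409}$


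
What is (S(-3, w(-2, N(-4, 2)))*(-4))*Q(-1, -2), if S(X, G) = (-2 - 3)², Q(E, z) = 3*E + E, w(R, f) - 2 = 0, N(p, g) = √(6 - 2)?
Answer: 400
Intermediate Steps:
N(p, g) = 2 (N(p, g) = √4 = 2)
w(R, f) = 2 (w(R, f) = 2 + 0 = 2)
Q(E, z) = 4*E
S(X, G) = 25 (S(X, G) = (-5)² = 25)
(S(-3, w(-2, N(-4, 2)))*(-4))*Q(-1, -2) = (25*(-4))*(4*(-1)) = -100*(-4) = 400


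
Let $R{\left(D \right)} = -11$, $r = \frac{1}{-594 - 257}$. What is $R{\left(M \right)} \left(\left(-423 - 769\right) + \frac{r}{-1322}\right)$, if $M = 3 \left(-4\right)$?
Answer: $\frac{14751288453}{1125022} \approx 13112.0$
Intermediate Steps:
$r = - \frac{1}{851}$ ($r = \frac{1}{-851} = - \frac{1}{851} \approx -0.0011751$)
$M = -12$
$R{\left(M \right)} \left(\left(-423 - 769\right) + \frac{r}{-1322}\right) = - 11 \left(\left(-423 - 769\right) - \frac{1}{851 \left(-1322\right)}\right) = - 11 \left(-1192 - - \frac{1}{1125022}\right) = - 11 \left(-1192 + \frac{1}{1125022}\right) = \left(-11\right) \left(- \frac{1341026223}{1125022}\right) = \frac{14751288453}{1125022}$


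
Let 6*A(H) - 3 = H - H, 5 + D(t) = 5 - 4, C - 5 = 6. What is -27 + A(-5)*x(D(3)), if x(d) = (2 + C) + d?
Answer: -45/2 ≈ -22.500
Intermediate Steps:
C = 11 (C = 5 + 6 = 11)
D(t) = -4 (D(t) = -5 + (5 - 4) = -5 + 1 = -4)
A(H) = 1/2 (A(H) = 1/2 + (H - H)/6 = 1/2 + (1/6)*0 = 1/2 + 0 = 1/2)
x(d) = 13 + d (x(d) = (2 + 11) + d = 13 + d)
-27 + A(-5)*x(D(3)) = -27 + (13 - 4)/2 = -27 + (1/2)*9 = -27 + 9/2 = -45/2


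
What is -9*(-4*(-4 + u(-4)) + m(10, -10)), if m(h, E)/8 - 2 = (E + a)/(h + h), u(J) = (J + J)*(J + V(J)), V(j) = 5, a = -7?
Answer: -2574/5 ≈ -514.80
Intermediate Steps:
u(J) = 2*J*(5 + J) (u(J) = (J + J)*(J + 5) = (2*J)*(5 + J) = 2*J*(5 + J))
m(h, E) = 16 + 4*(-7 + E)/h (m(h, E) = 16 + 8*((E - 7)/(h + h)) = 16 + 8*((-7 + E)/((2*h))) = 16 + 8*((-7 + E)*(1/(2*h))) = 16 + 8*((-7 + E)/(2*h)) = 16 + 4*(-7 + E)/h)
-9*(-4*(-4 + u(-4)) + m(10, -10)) = -9*(-4*(-4 + 2*(-4)*(5 - 4)) + 4*(-7 - 10 + 4*10)/10) = -9*(-4*(-4 + 2*(-4)*1) + 4*(⅒)*(-7 - 10 + 40)) = -9*(-4*(-4 - 8) + 4*(⅒)*23) = -9*(-4*(-12) + 46/5) = -9*(48 + 46/5) = -9*286/5 = -2574/5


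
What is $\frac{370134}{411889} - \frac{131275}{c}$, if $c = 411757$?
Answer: $\frac{98334536963}{169598178973} \approx 0.57981$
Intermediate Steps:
$\frac{370134}{411889} - \frac{131275}{c} = \frac{370134}{411889} - \frac{131275}{411757} = \frac{98334536963}{169598178973}$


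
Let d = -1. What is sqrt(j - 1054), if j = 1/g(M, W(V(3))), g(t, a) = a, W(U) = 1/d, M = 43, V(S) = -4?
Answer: I*sqrt(1055) ≈ 32.481*I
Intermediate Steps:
W(U) = -1 (W(U) = 1/(-1) = -1)
j = -1 (j = 1/(-1) = -1)
sqrt(j - 1054) = sqrt(-1 - 1054) = sqrt(-1055) = I*sqrt(1055)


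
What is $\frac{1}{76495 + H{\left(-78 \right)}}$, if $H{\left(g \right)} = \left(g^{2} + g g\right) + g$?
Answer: $\frac{1}{88585} \approx 1.1289 \cdot 10^{-5}$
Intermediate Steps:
$H{\left(g \right)} = g + 2 g^{2}$ ($H{\left(g \right)} = \left(g^{2} + g^{2}\right) + g = 2 g^{2} + g = g + 2 g^{2}$)
$\frac{1}{76495 + H{\left(-78 \right)}} = \frac{1}{76495 - 78 \left(1 + 2 \left(-78\right)\right)} = \frac{1}{76495 - 78 \left(1 - 156\right)} = \frac{1}{76495 - -12090} = \frac{1}{76495 + 12090} = \frac{1}{88585}$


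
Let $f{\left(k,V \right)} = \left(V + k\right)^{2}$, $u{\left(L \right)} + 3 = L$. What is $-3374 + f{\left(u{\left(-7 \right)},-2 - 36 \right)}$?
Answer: $-1070$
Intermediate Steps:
$u{\left(L \right)} = -3 + L$
$-3374 + f{\left(u{\left(-7 \right)},-2 - 36 \right)} = -3374 + \left(\left(-2 - 36\right) - 10\right)^{2} = -3374 + \left(-38 - 10\right)^{2} = -3374 + \left(-48\right)^{2} = -3374 + 2304 = -1070$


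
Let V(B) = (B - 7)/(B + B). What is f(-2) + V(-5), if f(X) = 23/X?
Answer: -103/10 ≈ -10.300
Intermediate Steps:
V(B) = (-7 + B)/(2*B) (V(B) = (-7 + B)/((2*B)) = (-7 + B)*(1/(2*B)) = (-7 + B)/(2*B))
f(-2) + V(-5) = 23/(-2) + (1/2)*(-7 - 5)/(-5) = 23*(-1/2) + (1/2)*(-1/5)*(-12) = -23/2 + 6/5 = -103/10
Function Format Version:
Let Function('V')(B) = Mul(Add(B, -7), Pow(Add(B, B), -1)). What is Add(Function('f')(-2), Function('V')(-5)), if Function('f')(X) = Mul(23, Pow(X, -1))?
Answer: Rational(-103, 10) ≈ -10.300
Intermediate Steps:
Function('V')(B) = Mul(Rational(1, 2), Pow(B, -1), Add(-7, B)) (Function('V')(B) = Mul(Add(-7, B), Pow(Mul(2, B), -1)) = Mul(Add(-7, B), Mul(Rational(1, 2), Pow(B, -1))) = Mul(Rational(1, 2), Pow(B, -1), Add(-7, B)))
Add(Function('f')(-2), Function('V')(-5)) = Add(Mul(23, Pow(-2, -1)), Mul(Rational(1, 2), Pow(-5, -1), Add(-7, -5))) = Add(Mul(23, Rational(-1, 2)), Mul(Rational(1, 2), Rational(-1, 5), -12)) = Add(Rational(-23, 2), Rational(6, 5)) = Rational(-103, 10)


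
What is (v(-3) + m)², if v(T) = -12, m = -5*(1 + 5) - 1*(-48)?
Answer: 36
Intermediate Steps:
m = 18 (m = -5*6 + 48 = -30 + 48 = 18)
(v(-3) + m)² = (-12 + 18)² = 6² = 36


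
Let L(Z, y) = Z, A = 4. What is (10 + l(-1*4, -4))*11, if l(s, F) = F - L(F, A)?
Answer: 110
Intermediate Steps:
l(s, F) = 0 (l(s, F) = F - F = 0)
(10 + l(-1*4, -4))*11 = (10 + 0)*11 = 10*11 = 110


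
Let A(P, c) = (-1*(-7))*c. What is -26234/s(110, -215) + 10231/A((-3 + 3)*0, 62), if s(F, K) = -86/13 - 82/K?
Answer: 8000223491/1890504 ≈ 4231.8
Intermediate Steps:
s(F, K) = -86/13 - 82/K (s(F, K) = -86*1/13 - 82/K = -86/13 - 82/K)
A(P, c) = 7*c
-26234/s(110, -215) + 10231/A((-3 + 3)*0, 62) = -26234/(-86/13 - 82/(-215)) + 10231/((7*62)) = -26234/(-86/13 - 82*(-1/215)) + 10231/434 = -26234/(-86/13 + 82/215) + 10231*(1/434) = -26234/(-17424/2795) + 10231/434 = -26234*(-2795/17424) + 10231/434 = 36662015/8712 + 10231/434 = 8000223491/1890504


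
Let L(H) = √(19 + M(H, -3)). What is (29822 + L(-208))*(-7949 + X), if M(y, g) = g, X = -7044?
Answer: -447181218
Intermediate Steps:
L(H) = 4 (L(H) = √(19 - 3) = √16 = 4)
(29822 + L(-208))*(-7949 + X) = (29822 + 4)*(-7949 - 7044) = 29826*(-14993) = -447181218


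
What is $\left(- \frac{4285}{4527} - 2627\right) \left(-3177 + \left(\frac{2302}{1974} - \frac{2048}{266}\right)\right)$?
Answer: $\frac{710243295584344}{84894831} \approx 8.3662 \cdot 10^{6}$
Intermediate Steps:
$\left(- \frac{4285}{4527} - 2627\right) \left(-3177 + \left(\frac{2302}{1974} - \frac{2048}{266}\right)\right) = \left(\left(-4285\right) \frac{1}{4527} - 2627\right) \left(-3177 + \left(2302 \cdot \frac{1}{1974} - \frac{1024}{133}\right)\right) = \left(- \frac{4285}{4527} - 2627\right) \left(-3177 + \left(\frac{1151}{987} - \frac{1024}{133}\right)\right) = - \frac{11896714 \left(-3177 - \frac{122515}{18753}\right)}{4527} = \left(- \frac{11896714}{4527}\right) \left(- \frac{59700796}{18753}\right) = \frac{710243295584344}{84894831}$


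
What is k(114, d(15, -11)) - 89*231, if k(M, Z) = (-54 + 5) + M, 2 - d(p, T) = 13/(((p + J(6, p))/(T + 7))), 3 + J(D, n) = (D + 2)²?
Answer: -20494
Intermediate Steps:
J(D, n) = -3 + (2 + D)² (J(D, n) = -3 + (D + 2)² = -3 + (2 + D)²)
d(p, T) = 2 - 13*(7 + T)/(61 + p) (d(p, T) = 2 - 13/((p + (-3 + (2 + 6)²))/(T + 7)) = 2 - 13/((p + (-3 + 8²))/(7 + T)) = 2 - 13/((p + (-3 + 64))/(7 + T)) = 2 - 13/((p + 61)/(7 + T)) = 2 - 13/((61 + p)/(7 + T)) = 2 - 13*(7 + T)/(61 + p))
k(M, Z) = -49 + M
k(114, d(15, -11)) - 89*231 = (-49 + 114) - 89*231 = 65 - 1*20559 = 65 - 20559 = -20494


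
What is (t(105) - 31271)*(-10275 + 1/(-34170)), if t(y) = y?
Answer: 5471140670833/17085 ≈ 3.2023e+8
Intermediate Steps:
(t(105) - 31271)*(-10275 + 1/(-34170)) = (105 - 31271)*(-10275 + 1/(-34170)) = -31166*(-10275 - 1/34170) = -31166*(-351096751/34170) = 5471140670833/17085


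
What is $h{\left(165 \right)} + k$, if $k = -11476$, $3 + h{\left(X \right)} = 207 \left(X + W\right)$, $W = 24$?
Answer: $27644$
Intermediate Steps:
$h{\left(X \right)} = 4965 + 207 X$ ($h{\left(X \right)} = -3 + 207 \left(X + 24\right) = -3 + 207 \left(24 + X\right) = -3 + \left(4968 + 207 X\right) = 4965 + 207 X$)
$h{\left(165 \right)} + k = \left(4965 + 207 \cdot 165\right) - 11476 = \left(4965 + 34155\right) - 11476 = 39120 - 11476 = 27644$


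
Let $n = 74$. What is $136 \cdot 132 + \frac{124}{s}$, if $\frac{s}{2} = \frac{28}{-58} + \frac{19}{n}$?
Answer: $\frac{8573668}{485} \approx 17678.0$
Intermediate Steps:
$s = - \frac{485}{1073}$ ($s = 2 \left(\frac{28}{-58} + \frac{19}{74}\right) = 2 \left(28 \left(- \frac{1}{58}\right) + 19 \cdot \frac{1}{74}\right) = 2 \left(- \frac{14}{29} + \frac{19}{74}\right) = 2 \left(- \frac{485}{2146}\right) = - \frac{485}{1073} \approx -0.452$)
$136 \cdot 132 + \frac{124}{s} = 136 \cdot 132 + \frac{124}{- \frac{485}{1073}} = 17952 + 124 \left(- \frac{1073}{485}\right) = 17952 - \frac{133052}{485} = \frac{8573668}{485}$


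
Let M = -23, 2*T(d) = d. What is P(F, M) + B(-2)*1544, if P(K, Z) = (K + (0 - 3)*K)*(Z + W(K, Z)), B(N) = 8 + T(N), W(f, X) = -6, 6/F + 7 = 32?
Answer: 270548/25 ≈ 10822.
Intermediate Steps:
F = 6/25 (F = 6/(-7 + 32) = 6/25 ≈ 0.24000)
T(d) = d/2
B(N) = 8 + N/2
P(K, Z) = -2*K*(-6 + Z) (P(K, Z) = (K + (0 - 3)*K)*(Z - 6) = (K - 3*K)*(-6 + Z) = (-2*K)*(-6 + Z) = -2*K*(-6 + Z))
P(F, M) + B(-2)*1544 = 2*(6/25)*(6 - 1*(-23)) + (8 + (1/2)*(-2))*1544 = 2*(6/25)*(6 + 23) + (8 - 1)*1544 = 2*(6/25)*29 + 7*1544 = 348/25 + 10808 = 270548/25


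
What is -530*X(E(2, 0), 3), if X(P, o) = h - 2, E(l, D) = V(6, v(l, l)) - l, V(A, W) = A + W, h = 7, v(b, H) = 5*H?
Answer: -2650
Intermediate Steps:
E(l, D) = 6 + 4*l (E(l, D) = (6 + 5*l) - l = 6 + 4*l)
X(P, o) = 5 (X(P, o) = 7 - 2 = 5)
-530*X(E(2, 0), 3) = -530*5 = -2650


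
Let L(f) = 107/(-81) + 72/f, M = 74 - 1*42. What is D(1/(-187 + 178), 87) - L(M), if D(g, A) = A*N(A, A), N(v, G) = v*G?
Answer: 213354671/324 ≈ 6.5850e+5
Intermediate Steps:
M = 32 (M = 74 - 42 = 32)
N(v, G) = G*v
D(g, A) = A**3 (D(g, A) = A*(A*A) = A*A**2 = A**3)
L(f) = -107/81 + 72/f (L(f) = 107*(-1/81) + 72/f = -107/81 + 72/f)
D(1/(-187 + 178), 87) - L(M) = 87**3 - (-107/81 + 72/32) = 658503 - (-107/81 + 72*(1/32)) = 658503 - (-107/81 + 9/4) = 658503 - 1*301/324 = 658503 - 301/324 = 213354671/324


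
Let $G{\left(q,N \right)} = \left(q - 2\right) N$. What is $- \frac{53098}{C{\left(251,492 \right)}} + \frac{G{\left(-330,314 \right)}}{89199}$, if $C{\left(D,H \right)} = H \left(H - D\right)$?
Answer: $- \frac{2849530393}{1762750638} \approx -1.6165$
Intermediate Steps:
$G{\left(q,N \right)} = N \left(-2 + q\right)$ ($G{\left(q,N \right)} = \left(-2 + q\right) N = N \left(-2 + q\right)$)
$- \frac{53098}{C{\left(251,492 \right)}} + \frac{G{\left(-330,314 \right)}}{89199} = - \frac{53098}{492 \left(492 - 251\right)} + \frac{314 \left(-2 - 330\right)}{89199} = - \frac{53098}{492 \left(492 - 251\right)} + 314 \left(-332\right) \frac{1}{89199} = - \frac{53098}{492 \cdot 241} - \frac{104248}{89199} = - \frac{53098}{118572} - \frac{104248}{89199} = \left(-53098\right) \frac{1}{118572} - \frac{104248}{89199} = - \frac{26549}{59286} - \frac{104248}{89199} = - \frac{2849530393}{1762750638}$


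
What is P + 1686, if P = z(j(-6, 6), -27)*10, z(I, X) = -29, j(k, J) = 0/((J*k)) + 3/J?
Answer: 1396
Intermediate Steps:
j(k, J) = 3/J (j(k, J) = 0*(1/(J*k)) + 3/J = 0 + 3/J = 3/J)
P = -290 (P = -29*10 = -290)
P + 1686 = -290 + 1686 = 1396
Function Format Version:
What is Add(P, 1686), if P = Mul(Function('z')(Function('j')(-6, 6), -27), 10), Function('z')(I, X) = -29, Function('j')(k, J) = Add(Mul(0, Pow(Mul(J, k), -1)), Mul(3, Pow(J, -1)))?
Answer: 1396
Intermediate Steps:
Function('j')(k, J) = Mul(3, Pow(J, -1)) (Function('j')(k, J) = Add(Mul(0, Mul(Pow(J, -1), Pow(k, -1))), Mul(3, Pow(J, -1))) = Add(0, Mul(3, Pow(J, -1))) = Mul(3, Pow(J, -1)))
P = -290 (P = Mul(-29, 10) = -290)
Add(P, 1686) = Add(-290, 1686) = 1396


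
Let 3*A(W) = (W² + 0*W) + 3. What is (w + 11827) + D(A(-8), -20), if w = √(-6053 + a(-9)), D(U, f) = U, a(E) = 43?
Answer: 35548/3 + I*√6010 ≈ 11849.0 + 77.524*I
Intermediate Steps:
A(W) = 1 + W²/3 (A(W) = ((W² + 0*W) + 3)/3 = ((W² + 0) + 3)/3 = (W² + 3)/3 = (3 + W²)/3 = 1 + W²/3)
w = I*√6010 (w = √(-6053 + 43) = √(-6010) = I*√6010 ≈ 77.524*I)
(w + 11827) + D(A(-8), -20) = (I*√6010 + 11827) + (1 + (⅓)*(-8)²) = (11827 + I*√6010) + (1 + (⅓)*64) = (11827 + I*√6010) + (1 + 64/3) = (11827 + I*√6010) + 67/3 = 35548/3 + I*√6010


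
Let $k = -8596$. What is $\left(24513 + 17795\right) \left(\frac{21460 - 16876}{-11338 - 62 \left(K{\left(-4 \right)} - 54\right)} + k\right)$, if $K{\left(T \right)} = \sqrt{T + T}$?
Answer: $\frac{338464 \left(- 66619 \sqrt{2} + 4292914 i\right)}{- 3995 i + 62 \sqrt{2}} \approx -3.637 \cdot 10^{8} + 532.48 i$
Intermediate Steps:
$K{\left(T \right)} = \sqrt{2} \sqrt{T}$ ($K{\left(T \right)} = \sqrt{2 T} = \sqrt{2} \sqrt{T}$)
$\left(24513 + 17795\right) \left(\frac{21460 - 16876}{-11338 - 62 \left(K{\left(-4 \right)} - 54\right)} + k\right) = \left(24513 + 17795\right) \left(\frac{21460 - 16876}{-11338 - 62 \left(\sqrt{2} \sqrt{-4} - 54\right)} - 8596\right) = 42308 \left(\frac{4584}{-11338 - 62 \left(\sqrt{2} \cdot 2 i - 54\right)} - 8596\right) = 42308 \left(\frac{4584}{-11338 - 62 \left(2 i \sqrt{2} - 54\right)} - 8596\right) = 42308 \left(\frac{4584}{-11338 - 62 \left(-54 + 2 i \sqrt{2}\right)} - 8596\right) = 42308 \left(\frac{4584}{-11338 + \left(3348 - 124 i \sqrt{2}\right)} - 8596\right) = 42308 \left(\frac{4584}{-7990 - 124 i \sqrt{2}} - 8596\right) = 42308 \left(-8596 + \frac{4584}{-7990 - 124 i \sqrt{2}}\right) = -363679568 + \frac{193939872}{-7990 - 124 i \sqrt{2}}$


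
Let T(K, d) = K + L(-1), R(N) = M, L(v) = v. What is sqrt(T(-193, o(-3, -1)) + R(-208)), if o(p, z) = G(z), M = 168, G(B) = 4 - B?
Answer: I*sqrt(26) ≈ 5.099*I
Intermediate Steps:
o(p, z) = 4 - z
R(N) = 168
T(K, d) = -1 + K (T(K, d) = K - 1 = -1 + K)
sqrt(T(-193, o(-3, -1)) + R(-208)) = sqrt((-1 - 193) + 168) = sqrt(-194 + 168) = sqrt(-26) = I*sqrt(26)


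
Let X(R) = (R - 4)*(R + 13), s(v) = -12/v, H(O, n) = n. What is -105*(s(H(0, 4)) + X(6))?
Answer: -3675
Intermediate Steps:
X(R) = (-4 + R)*(13 + R)
-105*(s(H(0, 4)) + X(6)) = -105*(-12/4 + (-52 + 6² + 9*6)) = -105*(-12*¼ + (-52 + 36 + 54)) = -105*(-3 + 38) = -105*35 = -3675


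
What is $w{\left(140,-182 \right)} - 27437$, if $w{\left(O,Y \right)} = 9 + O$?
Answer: $-27288$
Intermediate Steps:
$w{\left(140,-182 \right)} - 27437 = \left(9 + 140\right) - 27437 = 149 - 27437 = -27288$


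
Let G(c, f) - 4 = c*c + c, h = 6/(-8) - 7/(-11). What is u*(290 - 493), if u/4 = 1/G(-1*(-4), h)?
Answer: -203/6 ≈ -33.833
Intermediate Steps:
h = -5/44 (h = 6*(-1/8) - 7*(-1/11) = -3/4 + 7/11 = -5/44 ≈ -0.11364)
G(c, f) = 4 + c + c**2 (G(c, f) = 4 + (c*c + c) = 4 + (c**2 + c) = 4 + (c + c**2) = 4 + c + c**2)
u = 1/6 (u = 4/(4 - 1*(-4) + (-1*(-4))**2) = 4/(4 + 4 + 4**2) = 4/(4 + 4 + 16) = 4/24 = 4*(1/24) = 1/6 ≈ 0.16667)
u*(290 - 493) = (290 - 493)/6 = (1/6)*(-203) = -203/6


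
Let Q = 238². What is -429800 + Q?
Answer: -373156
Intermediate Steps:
Q = 56644
-429800 + Q = -429800 + 56644 = -373156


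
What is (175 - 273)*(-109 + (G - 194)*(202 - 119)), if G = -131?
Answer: 2654232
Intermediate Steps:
(175 - 273)*(-109 + (G - 194)*(202 - 119)) = (175 - 273)*(-109 + (-131 - 194)*(202 - 119)) = -98*(-109 - 325*83) = -98*(-109 - 26975) = -98*(-27084) = 2654232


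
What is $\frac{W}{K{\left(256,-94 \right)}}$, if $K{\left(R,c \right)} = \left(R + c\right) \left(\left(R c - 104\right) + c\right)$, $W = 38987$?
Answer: $- \frac{38987}{3930444} \approx -0.0099192$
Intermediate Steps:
$K{\left(R,c \right)} = \left(R + c\right) \left(-104 + c + R c\right)$ ($K{\left(R,c \right)} = \left(R + c\right) \left(\left(-104 + R c\right) + c\right) = \left(R + c\right) \left(-104 + c + R c\right)$)
$\frac{W}{K{\left(256,-94 \right)}} = \frac{38987}{\left(-94\right)^{2} - 26624 - -9776 + 256 \left(-94\right) + 256 \left(-94\right)^{2} - 94 \cdot 256^{2}} = \frac{38987}{8836 - 26624 + 9776 - 24064 + 256 \cdot 8836 - 6160384} = \frac{38987}{8836 - 26624 + 9776 - 24064 + 2262016 - 6160384} = \frac{38987}{-3930444} = 38987 \left(- \frac{1}{3930444}\right) = - \frac{38987}{3930444}$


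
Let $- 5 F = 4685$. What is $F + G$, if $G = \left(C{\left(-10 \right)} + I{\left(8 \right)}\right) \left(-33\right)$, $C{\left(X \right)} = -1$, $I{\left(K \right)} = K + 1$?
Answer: $-1201$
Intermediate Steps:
$F = -937$ ($F = \left(- \frac{1}{5}\right) 4685 = -937$)
$I{\left(K \right)} = 1 + K$
$G = -264$ ($G = \left(-1 + \left(1 + 8\right)\right) \left(-33\right) = \left(-1 + 9\right) \left(-33\right) = 8 \left(-33\right) = -264$)
$F + G = -937 - 264 = -1201$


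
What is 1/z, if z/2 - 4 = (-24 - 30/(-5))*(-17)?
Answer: 1/620 ≈ 0.0016129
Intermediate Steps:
z = 620 (z = 8 + 2*((-24 - 30/(-5))*(-17)) = 8 + 2*((-24 - 30*(-1/5))*(-17)) = 8 + 2*((-24 + 6)*(-17)) = 8 + 2*(-18*(-17)) = 8 + 2*306 = 8 + 612 = 620)
1/z = 1/620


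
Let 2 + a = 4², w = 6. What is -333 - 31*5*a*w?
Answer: -13353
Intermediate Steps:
a = 14 (a = -2 + 4² = -2 + 16 = 14)
-333 - 31*5*a*w = -333 - 31*5*14*6 = -333 - 2170*6 = -333 - 31*420 = -333 - 13020 = -13353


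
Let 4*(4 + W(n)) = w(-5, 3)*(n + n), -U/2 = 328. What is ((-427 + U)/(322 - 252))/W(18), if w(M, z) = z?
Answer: -1083/1610 ≈ -0.67267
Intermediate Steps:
U = -656 (U = -2*328 = -656)
W(n) = -4 + 3*n/2 (W(n) = -4 + (3*(n + n))/4 = -4 + (3*(2*n))/4 = -4 + (6*n)/4 = -4 + 3*n/2)
((-427 + U)/(322 - 252))/W(18) = ((-427 - 656)/(322 - 252))/(-4 + (3/2)*18) = (-1083/70)/(-4 + 27) = -1083*1/70/23 = -1083/70*1/23 = -1083/1610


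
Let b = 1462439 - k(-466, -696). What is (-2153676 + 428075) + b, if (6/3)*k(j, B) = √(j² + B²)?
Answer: -263162 - √175393 ≈ -2.6358e+5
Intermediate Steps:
k(j, B) = √(B² + j²)/2 (k(j, B) = √(j² + B²)/2 = √(B² + j²)/2)
b = 1462439 - √175393 (b = 1462439 - √((-696)² + (-466)²)/2 = 1462439 - √(484416 + 217156)/2 = 1462439 - √701572/2 = 1462439 - 2*√175393/2 = 1462439 - √175393 ≈ 1.4620e+6)
(-2153676 + 428075) + b = (-2153676 + 428075) + (1462439 - √175393) = -1725601 + (1462439 - √175393) = -263162 - √175393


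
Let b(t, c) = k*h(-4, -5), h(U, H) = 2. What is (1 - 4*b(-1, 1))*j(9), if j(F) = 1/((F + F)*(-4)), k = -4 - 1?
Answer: -41/72 ≈ -0.56944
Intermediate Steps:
k = -5
b(t, c) = -10 (b(t, c) = -5*2 = -10)
j(F) = -1/(8*F) (j(F) = -¼/(2*F) = (1/(2*F))*(-¼) = -1/(8*F))
(1 - 4*b(-1, 1))*j(9) = (1 - 4*(-10))*(-⅛/9) = (1 + 40)*(-⅛*⅑) = 41*(-1/72) = -41/72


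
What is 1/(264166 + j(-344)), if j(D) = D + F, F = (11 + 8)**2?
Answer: 1/264183 ≈ 3.7853e-6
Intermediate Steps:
F = 361 (F = 19**2 = 361)
j(D) = 361 + D (j(D) = D + 361 = 361 + D)
1/(264166 + j(-344)) = 1/(264166 + (361 - 344)) = 1/(264166 + 17) = 1/264183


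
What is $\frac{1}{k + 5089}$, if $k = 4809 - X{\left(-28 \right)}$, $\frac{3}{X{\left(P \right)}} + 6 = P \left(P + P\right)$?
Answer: $\frac{1562}{15460673} \approx 0.00010103$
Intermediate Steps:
$X{\left(P \right)} = \frac{3}{-6 + 2 P^{2}}$ ($X{\left(P \right)} = \frac{3}{-6 + P \left(P + P\right)} = \frac{3}{-6 + P 2 P} = \frac{3}{-6 + 2 P^{2}}$)
$k = \frac{7511655}{1562}$ ($k = 4809 - \frac{3}{2 \left(-3 + \left(-28\right)^{2}\right)} = 4809 - \frac{3}{2 \left(-3 + 784\right)} = 4809 - \frac{3}{2 \cdot 781} = 4809 - \frac{3}{2} \cdot \frac{1}{781} = 4809 - \frac{3}{1562} = \frac{7511655}{1562} \approx 4809.0$)
$\frac{1}{k + 5089} = \frac{1}{\frac{7511655}{1562} + 5089} = \frac{1}{\frac{15460673}{1562}} = \frac{1562}{15460673}$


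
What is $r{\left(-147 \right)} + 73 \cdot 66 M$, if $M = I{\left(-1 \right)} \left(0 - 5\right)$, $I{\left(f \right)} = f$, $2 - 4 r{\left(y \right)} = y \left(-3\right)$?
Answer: $\frac{95921}{4} \approx 23980.0$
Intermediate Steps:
$r{\left(y \right)} = \frac{1}{2} + \frac{3 y}{4}$ ($r{\left(y \right)} = \frac{1}{2} - \frac{y \left(-3\right)}{4} = \frac{1}{2} - \frac{\left(-3\right) y}{4} = \frac{1}{2} + \frac{3 y}{4}$)
$M = 5$ ($M = - (0 - 5) = \left(-1\right) \left(-5\right) = 5$)
$r{\left(-147 \right)} + 73 \cdot 66 M = \left(\frac{1}{2} + \frac{3}{4} \left(-147\right)\right) + 73 \cdot 66 \cdot 5 = \left(\frac{1}{2} - \frac{441}{4}\right) + 4818 \cdot 5 = - \frac{439}{4} + 24090 = \frac{95921}{4}$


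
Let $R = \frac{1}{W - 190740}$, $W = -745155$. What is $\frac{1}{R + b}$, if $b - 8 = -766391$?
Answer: $- \frac{935895}{717254017786} \approx -1.3048 \cdot 10^{-6}$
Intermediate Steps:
$b = -766383$ ($b = 8 - 766391 = -766383$)
$R = - \frac{1}{935895}$ ($R = \frac{1}{-745155 - 190740} = \frac{1}{-935895} = - \frac{1}{935895} \approx -1.0685 \cdot 10^{-6}$)
$\frac{1}{R + b} = \frac{1}{- \frac{1}{935895} - 766383} = \frac{1}{- \frac{717254017786}{935895}} = - \frac{935895}{717254017786}$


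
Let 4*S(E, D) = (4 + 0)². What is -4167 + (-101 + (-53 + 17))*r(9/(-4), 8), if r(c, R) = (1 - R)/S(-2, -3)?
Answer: -15709/4 ≈ -3927.3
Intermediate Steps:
S(E, D) = 4 (S(E, D) = (4 + 0)²/4 = (¼)*4² = (¼)*16 = 4)
r(c, R) = ¼ - R/4 (r(c, R) = (1 - R)/4 = (1 - R)*(¼) = ¼ - R/4)
-4167 + (-101 + (-53 + 17))*r(9/(-4), 8) = -4167 + (-101 + (-53 + 17))*(¼ - ¼*8) = -4167 + (-101 - 36)*(¼ - 2) = -4167 - 137*(-7/4) = -4167 + 959/4 = -15709/4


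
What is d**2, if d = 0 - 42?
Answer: 1764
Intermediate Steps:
d = -42
d**2 = (-42)**2 = 1764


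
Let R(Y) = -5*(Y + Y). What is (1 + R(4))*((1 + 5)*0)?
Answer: 0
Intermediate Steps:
R(Y) = -10*Y
(1 + R(4))*((1 + 5)*0) = (1 - 10*4)*((1 + 5)*0) = (1 - 40)*(6*0) = -39*0 = 0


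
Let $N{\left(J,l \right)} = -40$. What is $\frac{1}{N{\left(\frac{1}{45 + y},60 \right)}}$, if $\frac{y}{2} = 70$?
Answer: $- \frac{1}{40} \approx -0.025$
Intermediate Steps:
$y = 140$ ($y = 2 \cdot 70 = 140$)
$\frac{1}{N{\left(\frac{1}{45 + y},60 \right)}} = \frac{1}{-40} = - \frac{1}{40}$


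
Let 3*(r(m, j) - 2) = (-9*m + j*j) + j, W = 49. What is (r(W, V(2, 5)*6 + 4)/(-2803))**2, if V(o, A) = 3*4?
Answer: 29343889/70711281 ≈ 0.41498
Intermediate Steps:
V(o, A) = 12
r(m, j) = 2 - 3*m + j/3 + j**2/3 (r(m, j) = 2 + ((-9*m + j*j) + j)/3 = 2 + ((-9*m + j**2) + j)/3 = 2 + ((j**2 - 9*m) + j)/3 = 2 + (j + j**2 - 9*m)/3 = 2 + (-3*m + j/3 + j**2/3) = 2 - 3*m + j/3 + j**2/3)
(r(W, V(2, 5)*6 + 4)/(-2803))**2 = ((2 - 3*49 + (12*6 + 4)/3 + (12*6 + 4)**2/3)/(-2803))**2 = ((2 - 147 + (72 + 4)/3 + (72 + 4)**2/3)*(-1/2803))**2 = ((2 - 147 + (1/3)*76 + (1/3)*76**2)*(-1/2803))**2 = ((2 - 147 + 76/3 + (1/3)*5776)*(-1/2803))**2 = ((2 - 147 + 76/3 + 5776/3)*(-1/2803))**2 = ((5417/3)*(-1/2803))**2 = (-5417/8409)**2 = 29343889/70711281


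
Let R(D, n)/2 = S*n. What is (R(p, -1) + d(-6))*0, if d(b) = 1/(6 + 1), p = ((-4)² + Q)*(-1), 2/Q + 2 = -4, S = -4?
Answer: 0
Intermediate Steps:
Q = -⅓ (Q = 2/(-2 - 4) = 2/(-6) = 2*(-⅙) = -⅓ ≈ -0.33333)
p = -47/3 (p = ((-4)² - ⅓)*(-1) = (16 - ⅓)*(-1) = (47/3)*(-1) = -47/3 ≈ -15.667)
d(b) = ⅐ (d(b) = 1/7 = ⅐)
R(D, n) = -8*n (R(D, n) = 2*(-4*n) = -8*n)
(R(p, -1) + d(-6))*0 = (-8*(-1) + ⅐)*0 = (8 + ⅐)*0 = (57/7)*0 = 0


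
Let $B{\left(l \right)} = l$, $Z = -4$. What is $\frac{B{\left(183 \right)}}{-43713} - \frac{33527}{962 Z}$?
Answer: $\frac{37560553}{4313016} \approx 8.7086$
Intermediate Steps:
$\frac{B{\left(183 \right)}}{-43713} - \frac{33527}{962 Z} = \frac{183}{-43713} - \frac{33527}{962 \left(-4\right)} = 183 \left(- \frac{1}{43713}\right) - \frac{33527}{-3848} = - \frac{61}{14571} - - \frac{2579}{296} = - \frac{61}{14571} + \frac{2579}{296} = \frac{37560553}{4313016}$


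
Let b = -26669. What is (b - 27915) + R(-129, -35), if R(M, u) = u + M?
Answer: -54748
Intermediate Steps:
R(M, u) = M + u
(b - 27915) + R(-129, -35) = (-26669 - 27915) + (-129 - 35) = -54584 - 164 = -54748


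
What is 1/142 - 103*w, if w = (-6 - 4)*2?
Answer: 292521/142 ≈ 2060.0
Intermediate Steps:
w = -20 (w = -10*2 = -20)
1/142 - 103*w = 1/142 - 103*(-20) = 1/142 + 2060 = 292521/142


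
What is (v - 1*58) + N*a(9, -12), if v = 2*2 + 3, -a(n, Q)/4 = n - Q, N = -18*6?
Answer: 9021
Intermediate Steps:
N = -108
a(n, Q) = -4*n + 4*Q (a(n, Q) = -4*(n - Q) = -4*n + 4*Q)
v = 7 (v = 4 + 3 = 7)
(v - 1*58) + N*a(9, -12) = (7 - 1*58) - 108*(-4*9 + 4*(-12)) = (7 - 58) - 108*(-36 - 48) = -51 - 108*(-84) = -51 + 9072 = 9021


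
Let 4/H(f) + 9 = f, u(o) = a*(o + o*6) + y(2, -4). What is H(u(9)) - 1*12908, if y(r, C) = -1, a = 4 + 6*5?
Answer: -6879963/533 ≈ -12908.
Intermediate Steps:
a = 34 (a = 4 + 30 = 34)
u(o) = -1 + 238*o (u(o) = 34*(o + o*6) - 1 = 34*(o + 6*o) - 1 = 34*(7*o) - 1 = 238*o - 1 = -1 + 238*o)
H(f) = 4/(-9 + f)
H(u(9)) - 1*12908 = 4/(-9 + (-1 + 238*9)) - 1*12908 = 4/(-9 + (-1 + 2142)) - 12908 = 4/(-9 + 2141) - 12908 = 4/2132 - 12908 = 4*(1/2132) - 12908 = 1/533 - 12908 = -6879963/533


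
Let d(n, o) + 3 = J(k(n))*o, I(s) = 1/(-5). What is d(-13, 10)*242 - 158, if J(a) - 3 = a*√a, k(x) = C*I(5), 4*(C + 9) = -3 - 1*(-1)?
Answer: 6376 + 2299*√190/5 ≈ 12714.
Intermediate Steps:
I(s) = -⅕
C = -19/2 (C = -9 + (-3 - 1*(-1))/4 = -9 + (-3 + 1)/4 = -9 + (¼)*(-2) = -9 - ½ = -19/2 ≈ -9.5000)
k(x) = 19/10 (k(x) = -19/2*(-⅕) = 19/10)
J(a) = 3 + a^(3/2) (J(a) = 3 + a*√a = 3 + a^(3/2))
d(n, o) = -3 + o*(3 + 19*√190/100) (d(n, o) = -3 + (3 + (19/10)^(3/2))*o = -3 + (3 + 19*√190/100)*o = -3 + o*(3 + 19*√190/100))
d(-13, 10)*242 - 158 = (-3 + (1/100)*10*(300 + 19*√190))*242 - 158 = (-3 + (30 + 19*√190/10))*242 - 158 = (27 + 19*√190/10)*242 - 158 = (6534 + 2299*√190/5) - 158 = 6376 + 2299*√190/5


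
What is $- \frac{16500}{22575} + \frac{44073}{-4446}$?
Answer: $- \frac{1582677}{148694} \approx -10.644$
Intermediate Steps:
$- \frac{16500}{22575} + \frac{44073}{-4446} = \left(-16500\right) \frac{1}{22575} + 44073 \left(- \frac{1}{4446}\right) = - \frac{220}{301} - \frac{4897}{494} = - \frac{1582677}{148694}$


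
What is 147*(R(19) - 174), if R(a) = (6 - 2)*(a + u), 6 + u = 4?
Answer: -15582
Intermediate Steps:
u = -2 (u = -6 + 4 = -2)
R(a) = -8 + 4*a (R(a) = (6 - 2)*(a - 2) = 4*(-2 + a) = -8 + 4*a)
147*(R(19) - 174) = 147*((-8 + 4*19) - 174) = 147*((-8 + 76) - 174) = 147*(68 - 174) = 147*(-106) = -15582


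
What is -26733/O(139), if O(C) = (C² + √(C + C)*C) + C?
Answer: -1871310/1342879 + 26733*√278/2685758 ≈ -1.2275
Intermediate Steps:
O(C) = C + C² + √2*C^(3/2) (O(C) = (C² + √(2*C)*C) + C = (C² + (√2*√C)*C) + C = (C² + √2*C^(3/2)) + C = C + C² + √2*C^(3/2))
-26733/O(139) = -26733/(139 + 139² + √2*139^(3/2)) = -26733/(139 + 19321 + √2*(139*√139)) = -26733/(139 + 19321 + 139*√278) = -26733/(19460 + 139*√278)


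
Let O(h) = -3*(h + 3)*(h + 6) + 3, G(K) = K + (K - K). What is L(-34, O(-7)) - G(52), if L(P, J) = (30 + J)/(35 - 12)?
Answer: -1175/23 ≈ -51.087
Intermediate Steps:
G(K) = K (G(K) = K + 0 = K)
O(h) = 3 - 3*(3 + h)*(6 + h) (O(h) = -3*(3 + h)*(6 + h) + 3 = 3 - 3*(3 + h)*(6 + h))
L(P, J) = 30/23 + J/23 (L(P, J) = (30 + J)/23 = (30 + J)*(1/23) = 30/23 + J/23)
L(-34, O(-7)) - G(52) = (30/23 + (-51 - 27*(-7) - 3*(-7)**2)/23) - 1*52 = (30/23 + (-51 + 189 - 3*49)/23) - 52 = (30/23 + (-51 + 189 - 147)/23) - 52 = (30/23 + (1/23)*(-9)) - 52 = (30/23 - 9/23) - 52 = 21/23 - 52 = -1175/23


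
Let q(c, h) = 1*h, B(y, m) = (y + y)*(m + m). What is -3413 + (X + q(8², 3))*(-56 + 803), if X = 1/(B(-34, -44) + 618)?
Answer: -7736797/6602 ≈ -1171.9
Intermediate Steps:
B(y, m) = 4*m*y (B(y, m) = (2*y)*(2*m) = 4*m*y)
q(c, h) = h
X = 1/6602 (X = 1/(4*(-44)*(-34) + 618) = 1/(5984 + 618) = 1/6602 ≈ 0.00015147)
-3413 + (X + q(8², 3))*(-56 + 803) = -3413 + (1/6602 + 3)*(-56 + 803) = -3413 + (19807/6602)*747 = -3413 + 14795829/6602 = -7736797/6602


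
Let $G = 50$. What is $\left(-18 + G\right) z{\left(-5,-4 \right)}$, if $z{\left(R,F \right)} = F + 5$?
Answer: $32$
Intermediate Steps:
$z{\left(R,F \right)} = 5 + F$
$\left(-18 + G\right) z{\left(-5,-4 \right)} = \left(-18 + 50\right) \left(5 - 4\right) = 32 \cdot 1 = 32$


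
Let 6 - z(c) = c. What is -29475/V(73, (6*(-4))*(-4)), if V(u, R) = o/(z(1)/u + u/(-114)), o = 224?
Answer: 46757175/621376 ≈ 75.248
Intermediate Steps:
z(c) = 6 - c
V(u, R) = 224/(5/u - u/114) (V(u, R) = 224/((6 - 1*1)/u + u/(-114)) = 224/((6 - 1)/u + u*(-1/114)) = 224/(5/u - u/114))
-29475/V(73, (6*(-4))*(-4)) = -29475/((-25536*73/(-570 + 73²))) = -29475/((-25536*73/(-570 + 5329))) = -29475/((-25536*73/4759)) = -29475/((-25536*73*1/4759)) = -29475/(-1864128/4759) = -29475*(-4759/1864128) = 46757175/621376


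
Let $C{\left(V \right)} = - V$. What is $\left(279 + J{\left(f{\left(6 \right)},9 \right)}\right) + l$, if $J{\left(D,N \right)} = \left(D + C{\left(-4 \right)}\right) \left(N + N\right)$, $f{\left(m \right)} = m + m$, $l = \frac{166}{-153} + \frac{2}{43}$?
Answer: $\frac{3723461}{6579} \approx 565.96$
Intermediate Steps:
$l = - \frac{6832}{6579}$ ($l = 166 \left(- \frac{1}{153}\right) + 2 \cdot \frac{1}{43} = - \frac{166}{153} + \frac{2}{43} = - \frac{6832}{6579} \approx -1.0385$)
$f{\left(m \right)} = 2 m$
$J{\left(D,N \right)} = 2 N \left(4 + D\right)$ ($J{\left(D,N \right)} = \left(D - -4\right) \left(N + N\right) = \left(D + 4\right) 2 N = \left(4 + D\right) 2 N = 2 N \left(4 + D\right)$)
$\left(279 + J{\left(f{\left(6 \right)},9 \right)}\right) + l = \left(279 + 2 \cdot 9 \left(4 + 2 \cdot 6\right)\right) - \frac{6832}{6579} = \left(279 + 2 \cdot 9 \left(4 + 12\right)\right) - \frac{6832}{6579} = \left(279 + 2 \cdot 9 \cdot 16\right) - \frac{6832}{6579} = \left(279 + 288\right) - \frac{6832}{6579} = 567 - \frac{6832}{6579} = \frac{3723461}{6579}$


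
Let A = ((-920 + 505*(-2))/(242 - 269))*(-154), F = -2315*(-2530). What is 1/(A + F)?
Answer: 27/157840430 ≈ 1.7106e-7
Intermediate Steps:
F = 5856950
A = -297220/27 (A = ((-920 - 1010)/(-27))*(-154) = -1930*(-1/27)*(-154) = (1930/27)*(-154) = -297220/27 ≈ -11008.)
1/(A + F) = 1/(-297220/27 + 5856950) = 1/(157840430/27) = 27/157840430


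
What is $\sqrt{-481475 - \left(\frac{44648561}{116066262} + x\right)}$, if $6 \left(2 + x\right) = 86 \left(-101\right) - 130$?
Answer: $\frac{29 i \sqrt{7688841404369189610}}{116066262} \approx 692.82 i$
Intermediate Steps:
$x = - \frac{4414}{3}$ ($x = -2 + \frac{86 \left(-101\right) - 130}{6} = -2 + \frac{-8686 - 130}{6} = -2 + \frac{1}{6} \left(-8816\right) = -2 - \frac{4408}{3} = - \frac{4414}{3} \approx -1471.3$)
$\sqrt{-481475 - \left(\frac{44648561}{116066262} + x\right)} = \sqrt{-481475 + \left(\left(- \frac{96700}{-90872} + \frac{37010}{-25545}\right) - - \frac{4414}{3}\right)} = \sqrt{-481475 + \left(\left(\left(-96700\right) \left(- \frac{1}{90872}\right) + 37010 \left(- \frac{1}{25545}\right)\right) + \frac{4414}{3}\right)} = \sqrt{-481475 + \left(\left(\frac{24175}{22718} - \frac{7402}{5109}\right) + \frac{4414}{3}\right)} = \sqrt{-481475 + \left(- \frac{44648561}{116066262} + \frac{4414}{3}\right)} = \sqrt{-481475 + \frac{170727511595}{116066262}} = \sqrt{- \frac{55712275984855}{116066262}} = \frac{29 i \sqrt{7688841404369189610}}{116066262}$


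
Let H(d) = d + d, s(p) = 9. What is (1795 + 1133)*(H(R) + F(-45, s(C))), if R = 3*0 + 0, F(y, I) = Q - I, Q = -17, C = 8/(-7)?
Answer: -76128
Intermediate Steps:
C = -8/7 (C = 8*(-⅐) = -8/7 ≈ -1.1429)
F(y, I) = -17 - I
R = 0 (R = 0 + 0 = 0)
H(d) = 2*d
(1795 + 1133)*(H(R) + F(-45, s(C))) = (1795 + 1133)*(2*0 + (-17 - 1*9)) = 2928*(0 + (-17 - 9)) = 2928*(0 - 26) = 2928*(-26) = -76128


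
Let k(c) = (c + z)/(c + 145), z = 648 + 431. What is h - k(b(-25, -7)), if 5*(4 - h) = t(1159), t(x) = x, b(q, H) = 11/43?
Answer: -3673117/15615 ≈ -235.23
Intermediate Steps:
b(q, H) = 11/43 (b(q, H) = 11*(1/43) = 11/43)
h = -1139/5 (h = 4 - 1/5*1159 = 4 - 1159/5 = -1139/5 ≈ -227.80)
z = 1079
k(c) = (1079 + c)/(145 + c) (k(c) = (c + 1079)/(c + 145) = (1079 + c)/(145 + c))
h - k(b(-25, -7)) = -1139/5 - (1079 + 11/43)/(145 + 11/43) = -1139/5 - 46408/(6246/43*43) = -1139/5 - 43*46408/(6246*43) = -1139/5 - 1*23204/3123 = -1139/5 - 23204/3123 = -3673117/15615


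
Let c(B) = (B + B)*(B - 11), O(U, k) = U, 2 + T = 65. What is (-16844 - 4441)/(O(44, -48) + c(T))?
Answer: -21285/6596 ≈ -3.2270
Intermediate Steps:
T = 63 (T = -2 + 65 = 63)
c(B) = 2*B*(-11 + B) (c(B) = (2*B)*(-11 + B) = 2*B*(-11 + B))
(-16844 - 4441)/(O(44, -48) + c(T)) = (-16844 - 4441)/(44 + 2*63*(-11 + 63)) = -21285/(44 + 2*63*52) = -21285/(44 + 6552) = -21285/6596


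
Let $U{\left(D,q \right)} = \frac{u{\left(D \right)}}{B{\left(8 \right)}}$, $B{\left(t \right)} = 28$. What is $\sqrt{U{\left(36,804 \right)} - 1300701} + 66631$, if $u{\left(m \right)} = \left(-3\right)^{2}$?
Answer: $66631 + \frac{i \sqrt{254937333}}{14} \approx 66631.0 + 1140.5 i$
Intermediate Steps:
$u{\left(m \right)} = 9$
$U{\left(D,q \right)} = \frac{9}{28}$
$\sqrt{U{\left(36,804 \right)} - 1300701} + 66631 = \sqrt{\frac{9}{28} - 1300701} + 66631 = \sqrt{- \frac{36419619}{28}} + 66631 = \frac{i \sqrt{254937333}}{14} + 66631 = 66631 + \frac{i \sqrt{254937333}}{14}$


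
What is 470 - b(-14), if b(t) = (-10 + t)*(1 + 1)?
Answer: 518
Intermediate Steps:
b(t) = -20 + 2*t (b(t) = (-10 + t)*2 = -20 + 2*t)
470 - b(-14) = 470 - (-20 + 2*(-14)) = 470 - (-20 - 28) = 470 - 1*(-48) = 470 + 48 = 518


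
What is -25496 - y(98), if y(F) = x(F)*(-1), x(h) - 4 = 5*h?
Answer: -25002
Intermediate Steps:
x(h) = 4 + 5*h
y(F) = -4 - 5*F (y(F) = (4 + 5*F)*(-1) = -4 - 5*F)
-25496 - y(98) = -25496 - (-4 - 5*98) = -25496 - (-4 - 490) = -25496 - 1*(-494) = -25496 + 494 = -25002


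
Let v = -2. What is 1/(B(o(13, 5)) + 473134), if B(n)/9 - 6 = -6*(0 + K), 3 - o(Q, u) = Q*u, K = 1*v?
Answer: 1/473296 ≈ 2.1128e-6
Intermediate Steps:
K = -2 (K = 1*(-2) = -2)
o(Q, u) = 3 - Q*u
B(n) = 162 (B(n) = 54 + 9*(-6*(0 - 2)) = 54 + 9*(-6*(-2)) = 54 + 9*12 = 54 + 108 = 162)
1/(B(o(13, 5)) + 473134) = 1/(162 + 473134) = 1/473296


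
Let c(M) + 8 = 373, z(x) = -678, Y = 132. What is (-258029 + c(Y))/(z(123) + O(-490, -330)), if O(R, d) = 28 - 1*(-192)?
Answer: 128832/229 ≈ 562.58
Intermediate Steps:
O(R, d) = 220 (O(R, d) = 28 + 192 = 220)
c(M) = 365 (c(M) = -8 + 373 = 365)
(-258029 + c(Y))/(z(123) + O(-490, -330)) = (-258029 + 365)/(-678 + 220) = -257664/(-458) = -257664*(-1/458) = 128832/229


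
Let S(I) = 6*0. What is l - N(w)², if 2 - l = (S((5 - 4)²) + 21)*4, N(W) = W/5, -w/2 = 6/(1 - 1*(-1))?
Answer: -2086/25 ≈ -83.440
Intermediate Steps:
S(I) = 0
w = -6 (w = -12/(1 - 1*(-1)) = -12/(1 + 1) = -12/2 = -2*3 = -6)
N(W) = W/5 (N(W) = W*(⅕) = W/5)
l = -82 (l = 2 - (0 + 21)*4 = 2 - 21*4 = 2 - 1*84 = 2 - 84 = -82)
l - N(w)² = -82 - ((⅕)*(-6))² = -82 - (-6/5)² = -82 - 1*36/25 = -82 - 36/25 = -2086/25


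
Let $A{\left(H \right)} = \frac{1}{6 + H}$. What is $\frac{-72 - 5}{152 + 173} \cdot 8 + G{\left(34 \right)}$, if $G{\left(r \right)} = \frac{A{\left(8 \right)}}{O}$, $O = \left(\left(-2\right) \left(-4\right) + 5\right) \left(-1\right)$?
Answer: $- \frac{8649}{4550} \approx -1.9009$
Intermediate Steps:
$O = -13$ ($O = \left(8 + 5\right) \left(-1\right) = 13 \left(-1\right) = -13$)
$G{\left(r \right)} = - \frac{1}{182}$ ($G{\left(r \right)} = \frac{1}{\left(6 + 8\right) \left(-13\right)} = \frac{1}{14} \left(- \frac{1}{13}\right) = - \frac{1}{182}$)
$\frac{-72 - 5}{152 + 173} \cdot 8 + G{\left(34 \right)} = \frac{-72 - 5}{152 + 173} \cdot 8 - \frac{1}{182} = - \frac{77}{325} \cdot 8 - \frac{1}{182} = \left(-77\right) \frac{1}{325} \cdot 8 - \frac{1}{182} = \left(- \frac{77}{325}\right) 8 - \frac{1}{182} = - \frac{616}{325} - \frac{1}{182} = - \frac{8649}{4550}$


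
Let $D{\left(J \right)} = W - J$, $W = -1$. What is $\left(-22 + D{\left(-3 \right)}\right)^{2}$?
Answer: $400$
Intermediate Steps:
$D{\left(J \right)} = -1 - J$
$\left(-22 + D{\left(-3 \right)}\right)^{2} = \left(-22 - -2\right)^{2} = \left(-22 + \left(-1 + 3\right)\right)^{2} = \left(-22 + 2\right)^{2} = \left(-20\right)^{2} = 400$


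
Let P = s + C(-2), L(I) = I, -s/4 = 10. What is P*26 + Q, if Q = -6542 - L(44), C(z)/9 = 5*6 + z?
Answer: -1074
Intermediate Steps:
s = -40 (s = -4*10 = -40)
C(z) = 270 + 9*z (C(z) = 9*(5*6 + z) = 9*(30 + z) = 270 + 9*z)
Q = -6586 (Q = -6542 - 1*44 = -6542 - 44 = -6586)
P = 212 (P = -40 + (270 + 9*(-2)) = -40 + (270 - 18) = -40 + 252 = 212)
P*26 + Q = 212*26 - 6586 = 5512 - 6586 = -1074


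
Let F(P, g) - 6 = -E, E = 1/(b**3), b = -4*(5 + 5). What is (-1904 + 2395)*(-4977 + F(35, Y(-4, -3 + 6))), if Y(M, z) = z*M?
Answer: -156208703509/64000 ≈ -2.4408e+6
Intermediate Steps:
b = -40 (b = -4*10 = -40)
Y(M, z) = M*z
E = -1/64000 (E = 1/((-40)**3) = 1/(-64000) = -1/64000 ≈ -1.5625e-5)
F(P, g) = 384001/64000 (F(P, g) = 6 - 1*(-1/64000) = 6 + 1/64000 = 384001/64000)
(-1904 + 2395)*(-4977 + F(35, Y(-4, -3 + 6))) = (-1904 + 2395)*(-4977 + 384001/64000) = 491*(-318143999/64000) = -156208703509/64000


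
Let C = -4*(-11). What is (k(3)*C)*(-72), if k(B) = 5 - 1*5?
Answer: 0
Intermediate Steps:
k(B) = 0 (k(B) = 5 - 5 = 0)
C = 44
(k(3)*C)*(-72) = (0*44)*(-72) = 0*(-72) = 0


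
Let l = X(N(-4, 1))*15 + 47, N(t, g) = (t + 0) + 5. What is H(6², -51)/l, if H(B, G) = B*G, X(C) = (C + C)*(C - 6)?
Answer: 1836/103 ≈ 17.825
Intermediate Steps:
N(t, g) = 5 + t (N(t, g) = t + 5 = 5 + t)
X(C) = 2*C*(-6 + C) (X(C) = (2*C)*(-6 + C) = 2*C*(-6 + C))
l = -103 (l = (2*(5 - 4)*(-6 + (5 - 4)))*15 + 47 = (2*1*(-6 + 1))*15 + 47 = (2*1*(-5))*15 + 47 = -10*15 + 47 = -150 + 47 = -103)
H(6², -51)/l = (6²*(-51))/(-103) = (36*(-51))*(-1/103) = -1836*(-1/103) = 1836/103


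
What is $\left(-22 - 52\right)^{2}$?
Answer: $5476$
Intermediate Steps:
$\left(-22 - 52\right)^{2} = \left(-74\right)^{2} = 5476$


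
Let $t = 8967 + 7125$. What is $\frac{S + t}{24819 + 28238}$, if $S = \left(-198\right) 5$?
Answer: $\frac{15102}{53057} \approx 0.28464$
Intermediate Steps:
$S = -990$
$t = 16092$
$\frac{S + t}{24819 + 28238} = \frac{-990 + 16092}{24819 + 28238} = \frac{15102}{53057}$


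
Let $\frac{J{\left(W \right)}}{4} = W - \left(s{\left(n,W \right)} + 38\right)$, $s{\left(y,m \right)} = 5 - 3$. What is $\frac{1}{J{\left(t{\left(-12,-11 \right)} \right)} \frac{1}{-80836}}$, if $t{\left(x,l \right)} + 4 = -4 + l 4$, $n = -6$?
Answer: $\frac{20209}{92} \approx 219.66$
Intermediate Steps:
$s{\left(y,m \right)} = 2$ ($s{\left(y,m \right)} = 5 - 3 = 2$)
$t{\left(x,l \right)} = -8 + 4 l$ ($t{\left(x,l \right)} = -4 + \left(-4 + l 4\right) = -4 + \left(-4 + 4 l\right) = -8 + 4 l$)
$J{\left(W \right)} = -160 + 4 W$ ($J{\left(W \right)} = 4 \left(W - \left(2 + 38\right)\right) = 4 \left(W - 40\right) = 4 \left(-40 + W\right) = -160 + 4 W$)
$\frac{1}{J{\left(t{\left(-12,-11 \right)} \right)} \frac{1}{-80836}} = \frac{1}{\left(-160 + 4 \left(-8 + 4 \left(-11\right)\right)\right) \frac{1}{-80836}} = \frac{1}{\left(-160 + 4 \left(-8 - 44\right)\right) \left(- \frac{1}{80836}\right)} = \frac{1}{\left(-160 + 4 \left(-52\right)\right) \left(- \frac{1}{80836}\right)} = \frac{1}{\left(-160 - 208\right) \left(- \frac{1}{80836}\right)} = \frac{1}{\left(-368\right) \left(- \frac{1}{80836}\right)} = \frac{1}{\frac{92}{20209}} = \frac{20209}{92}$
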